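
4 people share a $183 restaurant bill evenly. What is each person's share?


Total bill: $183
Number of people: 4
Each pays: $183 / 4 = $45.75

$45.75


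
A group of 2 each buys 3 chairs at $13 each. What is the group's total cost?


Cost per person:
3 x $13 = $39
Group total:
2 x $39 = $78

$78


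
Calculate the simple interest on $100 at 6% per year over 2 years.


Use the formula I = P x R x T / 100
P x R x T = 100 x 6 x 2 = 1200
I = 1200 / 100 = $12

$12


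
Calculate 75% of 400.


Convert percentage to decimal:
75% = 0.75
Multiply:
400 x 0.75 = 300

300


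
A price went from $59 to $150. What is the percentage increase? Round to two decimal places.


Find the absolute change:
|150 - 59| = 91
Divide by original and multiply by 100:
91 / 59 x 100 = 154.2372...% ≈ 154.24%

154.24%


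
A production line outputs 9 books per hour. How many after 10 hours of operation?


Production rate: 9 books per hour
Time: 10 hours
Total: 9 x 10 = 90 books

90 books


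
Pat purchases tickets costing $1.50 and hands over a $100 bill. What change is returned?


Start with the amount paid:
$100
Subtract the price:
$100 - $1.50 = $98.50

$98.50


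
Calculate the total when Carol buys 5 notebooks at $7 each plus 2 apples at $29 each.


Cost of notebooks:
5 x $7 = $35
Cost of apples:
2 x $29 = $58
Add both:
$35 + $58 = $93

$93


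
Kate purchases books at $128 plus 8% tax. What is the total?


Calculate the tax:
8% of $128 = $10.24
Add tax to price:
$128 + $10.24 = $138.24

$138.24


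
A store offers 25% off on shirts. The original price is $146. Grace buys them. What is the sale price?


Calculate the discount amount:
25% of $146 = $36.50
Subtract from original:
$146 - $36.50 = $109.50

$109.50


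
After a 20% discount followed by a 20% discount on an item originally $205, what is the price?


First discount:
20% of $205 = $41
Price after first discount:
$205 - $41 = $164
Second discount:
20% of $164 = $32.80
Final price:
$164 - $32.80 = $131.20

$131.20


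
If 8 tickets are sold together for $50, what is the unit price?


Total cost: $50
Number of items: 8
Unit price: $50 / 8 = $6.25

$6.25


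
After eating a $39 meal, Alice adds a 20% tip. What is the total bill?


Calculate the tip:
20% of $39 = $7.80
Add tip to meal cost:
$39 + $7.80 = $46.80

$46.80


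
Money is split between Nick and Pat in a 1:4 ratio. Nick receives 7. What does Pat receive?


Find the multiplier:
7 / 1 = 7
Apply to Pat's share:
4 x 7 = 28

28


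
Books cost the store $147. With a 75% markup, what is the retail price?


Calculate the markup amount:
75% of $147 = $110.25
Add to cost:
$147 + $110.25 = $257.25

$257.25


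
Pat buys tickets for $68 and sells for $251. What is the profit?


Selling price = $251
Cost price = $68
Profit = selling price - cost price:
Profit = $251 - $68 = $183

$183


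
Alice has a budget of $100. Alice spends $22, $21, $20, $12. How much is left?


Add up expenses:
$22 + $21 + $20 + $12 = $75
Subtract from budget:
$100 - $75 = $25

$25


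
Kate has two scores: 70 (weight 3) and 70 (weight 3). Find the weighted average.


Weighted sum:
3 x 70 + 3 x 70 = 420
Total weight:
3 + 3 = 6
Weighted average:
420 / 6 = 70

70


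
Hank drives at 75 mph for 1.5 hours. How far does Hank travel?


Use the formula: distance = speed x time
Speed = 75 mph, Time = 1.5 hours
75 x 1.5 = 112.5 miles

112.5 miles


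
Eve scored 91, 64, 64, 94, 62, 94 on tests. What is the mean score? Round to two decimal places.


Add the scores:
91 + 64 + 64 + 94 + 62 + 94 = 469
Divide by the number of tests:
469 / 6 = 78.1666... ≈ 78.17

78.17


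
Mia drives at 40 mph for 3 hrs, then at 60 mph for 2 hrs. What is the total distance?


Leg 1 distance:
40 x 3 = 120 miles
Leg 2 distance:
60 x 2 = 120 miles
Total distance:
120 + 120 = 240 miles

240 miles


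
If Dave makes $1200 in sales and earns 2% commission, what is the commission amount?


Convert rate to decimal:
2% = 0.02
Multiply by sales:
$1200 x 0.02 = $24

$24


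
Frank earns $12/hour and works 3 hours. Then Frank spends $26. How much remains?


Calculate earnings:
3 x $12 = $36
Subtract spending:
$36 - $26 = $10

$10


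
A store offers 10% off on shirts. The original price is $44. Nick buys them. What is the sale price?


Calculate the discount amount:
10% of $44 = $4.40
Subtract from original:
$44 - $4.40 = $39.60

$39.60


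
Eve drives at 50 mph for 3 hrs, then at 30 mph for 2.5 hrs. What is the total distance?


Leg 1 distance:
50 x 3 = 150 miles
Leg 2 distance:
30 x 2.5 = 75 miles
Total distance:
150 + 75 = 225 miles

225 miles


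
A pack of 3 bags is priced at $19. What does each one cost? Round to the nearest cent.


Total cost: $19
Number of items: 3
Unit price: $19 / 3 = $6.3333... ≈ $6.33

$6.33


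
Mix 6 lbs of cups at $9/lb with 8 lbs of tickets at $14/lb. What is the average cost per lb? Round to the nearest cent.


Cost of cups:
6 x $9 = $54
Cost of tickets:
8 x $14 = $112
Total cost: $54 + $112 = $166
Total weight: 14 lbs
Average: $166 / 14 = $11.8571... ≈ $11.86/lb

$11.86/lb


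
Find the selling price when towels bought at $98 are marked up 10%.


Calculate the markup amount:
10% of $98 = $9.80
Add to cost:
$98 + $9.80 = $107.80

$107.80


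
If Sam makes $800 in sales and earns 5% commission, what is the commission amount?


Convert rate to decimal:
5% = 0.05
Multiply by sales:
$800 x 0.05 = $40

$40


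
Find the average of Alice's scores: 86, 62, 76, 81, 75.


Add the scores:
86 + 62 + 76 + 81 + 75 = 380
Divide by the number of tests:
380 / 5 = 76

76


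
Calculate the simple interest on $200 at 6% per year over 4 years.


Use the formula I = P x R x T / 100
P x R x T = 200 x 6 x 4 = 4800
I = 4800 / 100 = $48

$48


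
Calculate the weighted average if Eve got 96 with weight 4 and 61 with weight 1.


Weighted sum:
4 x 96 + 1 x 61 = 445
Total weight:
4 + 1 = 5
Weighted average:
445 / 5 = 89

89


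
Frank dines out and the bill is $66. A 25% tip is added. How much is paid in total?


Calculate the tip:
25% of $66 = $16.50
Add tip to meal cost:
$66 + $16.50 = $82.50

$82.50


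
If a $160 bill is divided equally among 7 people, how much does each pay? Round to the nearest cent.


Total bill: $160
Number of people: 7
Each pays: $160 / 7 = $22.8571... ≈ $22.86

$22.86


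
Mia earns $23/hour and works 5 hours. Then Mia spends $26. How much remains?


Calculate earnings:
5 x $23 = $115
Subtract spending:
$115 - $26 = $89

$89


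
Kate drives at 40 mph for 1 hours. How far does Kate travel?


Use the formula: distance = speed x time
Speed = 40 mph, Time = 1 hours
40 x 1 = 40 miles

40 miles


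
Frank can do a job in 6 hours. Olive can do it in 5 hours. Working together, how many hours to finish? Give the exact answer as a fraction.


Frank's rate: 1/6 of the job per hour
Olive's rate: 1/5 of the job per hour
Combined rate: 1/6 + 1/5 = 11/30 per hour
Time = 1 / (11/30) = 30/11 hours (≈ 2.73 hours)

30/11 hours


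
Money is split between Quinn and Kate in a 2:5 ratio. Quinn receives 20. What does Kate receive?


Find the multiplier:
20 / 2 = 10
Apply to Kate's share:
5 x 10 = 50

50


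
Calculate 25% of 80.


Convert percentage to decimal:
25% = 0.25
Multiply:
80 x 0.25 = 20

20


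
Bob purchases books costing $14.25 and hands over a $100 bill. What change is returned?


Start with the amount paid:
$100
Subtract the price:
$100 - $14.25 = $85.75

$85.75


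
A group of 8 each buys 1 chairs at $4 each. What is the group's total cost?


Cost per person:
1 x $4 = $4
Group total:
8 x $4 = $32

$32


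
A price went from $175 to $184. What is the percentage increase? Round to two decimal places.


Find the absolute change:
|184 - 175| = 9
Divide by original and multiply by 100:
9 / 175 x 100 = 5.1428...% ≈ 5.14%

5.14%


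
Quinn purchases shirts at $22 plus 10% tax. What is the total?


Calculate the tax:
10% of $22 = $2.20
Add tax to price:
$22 + $2.20 = $24.20

$24.20


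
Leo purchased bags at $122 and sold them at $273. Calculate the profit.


Selling price = $273
Cost price = $122
Profit = selling price - cost price:
Profit = $273 - $122 = $151

$151


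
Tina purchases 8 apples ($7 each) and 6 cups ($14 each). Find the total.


Cost of apples:
8 x $7 = $56
Cost of cups:
6 x $14 = $84
Add both:
$56 + $84 = $140

$140


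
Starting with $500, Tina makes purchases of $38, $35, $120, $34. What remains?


Add up expenses:
$38 + $35 + $120 + $34 = $227
Subtract from budget:
$500 - $227 = $273

$273


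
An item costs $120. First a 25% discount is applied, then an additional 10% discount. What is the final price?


First discount:
25% of $120 = $30
Price after first discount:
$120 - $30 = $90
Second discount:
10% of $90 = $9
Final price:
$90 - $9 = $81

$81


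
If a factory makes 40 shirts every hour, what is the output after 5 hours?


Production rate: 40 shirts per hour
Time: 5 hours
Total: 40 x 5 = 200 shirts

200 shirts


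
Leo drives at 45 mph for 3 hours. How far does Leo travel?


Use the formula: distance = speed x time
Speed = 45 mph, Time = 3 hours
45 x 3 = 135 miles

135 miles


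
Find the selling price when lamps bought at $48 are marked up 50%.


Calculate the markup amount:
50% of $48 = $24
Add to cost:
$48 + $24 = $72

$72


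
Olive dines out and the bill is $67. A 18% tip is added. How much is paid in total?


Calculate the tip:
18% of $67 = $12.06
Add tip to meal cost:
$67 + $12.06 = $79.06

$79.06


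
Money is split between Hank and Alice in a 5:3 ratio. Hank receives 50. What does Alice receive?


Find the multiplier:
50 / 5 = 10
Apply to Alice's share:
3 x 10 = 30

30


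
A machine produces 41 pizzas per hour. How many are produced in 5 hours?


Production rate: 41 pizzas per hour
Time: 5 hours
Total: 41 x 5 = 205 pizzas

205 pizzas


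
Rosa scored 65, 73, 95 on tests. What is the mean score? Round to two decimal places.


Add the scores:
65 + 73 + 95 = 233
Divide by the number of tests:
233 / 3 = 77.6666... ≈ 77.67

77.67


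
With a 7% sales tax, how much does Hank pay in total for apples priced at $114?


Calculate the tax:
7% of $114 = $7.98
Add tax to price:
$114 + $7.98 = $121.98

$121.98


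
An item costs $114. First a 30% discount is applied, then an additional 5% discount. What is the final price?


First discount:
30% of $114 = $34.20
Price after first discount:
$114 - $34.20 = $79.80
Second discount:
5% of $79.80 = $3.99
Final price:
$79.80 - $3.99 = $75.81

$75.81


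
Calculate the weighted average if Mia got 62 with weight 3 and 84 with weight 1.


Weighted sum:
3 x 62 + 1 x 84 = 270
Total weight:
3 + 1 = 4
Weighted average:
270 / 4 = 67.5

67.5


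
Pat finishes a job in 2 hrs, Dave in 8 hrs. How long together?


Pat's rate: 1/2 of the job per hour
Dave's rate: 1/8 of the job per hour
Combined rate: 1/2 + 1/8 = 5/8 per hour
Time = 1 / (5/8) = 8/5 = 1.6 hours

1.6 hours


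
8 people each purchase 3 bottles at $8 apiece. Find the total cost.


Cost per person:
3 x $8 = $24
Group total:
8 x $24 = $192

$192


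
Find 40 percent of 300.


Convert percentage to decimal:
40% = 0.4
Multiply:
300 x 0.4 = 120

120


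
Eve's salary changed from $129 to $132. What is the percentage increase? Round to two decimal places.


Find the absolute change:
|132 - 129| = 3
Divide by original and multiply by 100:
3 / 129 x 100 = 2.3255...% ≈ 2.33%

2.33%


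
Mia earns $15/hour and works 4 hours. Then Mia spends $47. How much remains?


Calculate earnings:
4 x $15 = $60
Subtract spending:
$60 - $47 = $13

$13


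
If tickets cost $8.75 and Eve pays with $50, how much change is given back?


Start with the amount paid:
$50
Subtract the price:
$50 - $8.75 = $41.25

$41.25


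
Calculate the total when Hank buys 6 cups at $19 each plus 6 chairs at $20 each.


Cost of cups:
6 x $19 = $114
Cost of chairs:
6 x $20 = $120
Add both:
$114 + $120 = $234

$234


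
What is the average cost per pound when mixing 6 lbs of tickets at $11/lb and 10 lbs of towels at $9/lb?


Cost of tickets:
6 x $11 = $66
Cost of towels:
10 x $9 = $90
Total cost: $66 + $90 = $156
Total weight: 16 lbs
Average: $156 / 16 = $9.75/lb

$9.75/lb


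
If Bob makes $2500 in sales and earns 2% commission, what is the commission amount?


Convert rate to decimal:
2% = 0.02
Multiply by sales:
$2500 x 0.02 = $50

$50


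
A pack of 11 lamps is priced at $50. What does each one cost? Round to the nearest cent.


Total cost: $50
Number of items: 11
Unit price: $50 / 11 = $4.5454... ≈ $4.55

$4.55


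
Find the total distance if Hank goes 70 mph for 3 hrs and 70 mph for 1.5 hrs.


Leg 1 distance:
70 x 3 = 210 miles
Leg 2 distance:
70 x 1.5 = 105 miles
Total distance:
210 + 105 = 315 miles

315 miles


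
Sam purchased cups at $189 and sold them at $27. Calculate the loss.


Selling price = $27
Cost price = $189
Loss = cost price - selling price:
Loss = $189 - $27 = $162

$162


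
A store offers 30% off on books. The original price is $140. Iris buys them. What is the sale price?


Calculate the discount amount:
30% of $140 = $42
Subtract from original:
$140 - $42 = $98

$98


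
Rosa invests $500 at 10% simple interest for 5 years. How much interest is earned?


Use the formula I = P x R x T / 100
P x R x T = 500 x 10 x 5 = 25000
I = 25000 / 100 = $250

$250


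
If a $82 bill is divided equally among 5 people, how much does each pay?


Total bill: $82
Number of people: 5
Each pays: $82 / 5 = $16.40

$16.40


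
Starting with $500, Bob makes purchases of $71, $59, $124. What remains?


Add up expenses:
$71 + $59 + $124 = $254
Subtract from budget:
$500 - $254 = $246

$246


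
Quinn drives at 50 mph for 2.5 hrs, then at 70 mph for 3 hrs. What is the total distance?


Leg 1 distance:
50 x 2.5 = 125 miles
Leg 2 distance:
70 x 3 = 210 miles
Total distance:
125 + 210 = 335 miles

335 miles


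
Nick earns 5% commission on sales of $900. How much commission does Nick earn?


Convert rate to decimal:
5% = 0.05
Multiply by sales:
$900 x 0.05 = $45

$45


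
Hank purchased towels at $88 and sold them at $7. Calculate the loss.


Selling price = $7
Cost price = $88
Loss = cost price - selling price:
Loss = $88 - $7 = $81

$81


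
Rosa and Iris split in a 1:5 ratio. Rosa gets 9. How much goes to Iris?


Find the multiplier:
9 / 1 = 9
Apply to Iris's share:
5 x 9 = 45

45


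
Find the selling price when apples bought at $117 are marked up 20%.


Calculate the markup amount:
20% of $117 = $23.40
Add to cost:
$117 + $23.40 = $140.40

$140.40


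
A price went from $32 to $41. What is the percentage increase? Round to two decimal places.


Find the absolute change:
|41 - 32| = 9
Divide by original and multiply by 100:
9 / 32 x 100 = 28.125% ≈ 28.13%

28.13%


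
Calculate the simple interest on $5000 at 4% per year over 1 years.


Use the formula I = P x R x T / 100
P x R x T = 5000 x 4 x 1 = 20000
I = 20000 / 100 = $200

$200


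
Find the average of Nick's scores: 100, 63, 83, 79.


Add the scores:
100 + 63 + 83 + 79 = 325
Divide by the number of tests:
325 / 4 = 81.25

81.25


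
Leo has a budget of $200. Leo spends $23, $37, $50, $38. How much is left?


Add up expenses:
$23 + $37 + $50 + $38 = $148
Subtract from budget:
$200 - $148 = $52

$52


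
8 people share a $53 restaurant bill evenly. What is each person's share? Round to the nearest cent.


Total bill: $53
Number of people: 8
Each pays: $53 / 8 = $6.625 ≈ $6.63

$6.63


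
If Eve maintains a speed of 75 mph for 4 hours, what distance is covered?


Use the formula: distance = speed x time
Speed = 75 mph, Time = 4 hours
75 x 4 = 300 miles

300 miles


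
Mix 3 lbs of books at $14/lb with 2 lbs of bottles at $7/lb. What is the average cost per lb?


Cost of books:
3 x $14 = $42
Cost of bottles:
2 x $7 = $14
Total cost: $42 + $14 = $56
Total weight: 5 lbs
Average: $56 / 5 = $11.20/lb

$11.20/lb


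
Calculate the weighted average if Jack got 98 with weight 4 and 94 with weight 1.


Weighted sum:
4 x 98 + 1 x 94 = 486
Total weight:
4 + 1 = 5
Weighted average:
486 / 5 = 97.2

97.2


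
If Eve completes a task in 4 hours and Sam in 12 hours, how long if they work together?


Eve's rate: 1/4 of the job per hour
Sam's rate: 1/12 of the job per hour
Combined rate: 1/4 + 1/12 = 1/3 per hour
Time = 1 / (1/3) = 3 hours

3 hours


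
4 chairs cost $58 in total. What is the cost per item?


Total cost: $58
Number of items: 4
Unit price: $58 / 4 = $14.50

$14.50


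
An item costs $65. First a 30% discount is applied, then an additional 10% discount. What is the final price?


First discount:
30% of $65 = $19.50
Price after first discount:
$65 - $19.50 = $45.50
Second discount:
10% of $45.50 = $4.55
Final price:
$45.50 - $4.55 = $40.95

$40.95


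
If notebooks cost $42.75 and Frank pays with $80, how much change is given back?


Start with the amount paid:
$80
Subtract the price:
$80 - $42.75 = $37.25

$37.25


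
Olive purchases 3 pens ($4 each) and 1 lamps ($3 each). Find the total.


Cost of pens:
3 x $4 = $12
Cost of lamps:
1 x $3 = $3
Add both:
$12 + $3 = $15

$15


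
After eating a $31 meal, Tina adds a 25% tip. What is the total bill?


Calculate the tip:
25% of $31 = $7.75
Add tip to meal cost:
$31 + $7.75 = $38.75

$38.75


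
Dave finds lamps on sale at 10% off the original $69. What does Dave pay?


Calculate the discount amount:
10% of $69 = $6.90
Subtract from original:
$69 - $6.90 = $62.10

$62.10


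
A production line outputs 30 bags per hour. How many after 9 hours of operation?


Production rate: 30 bags per hour
Time: 9 hours
Total: 30 x 9 = 270 bags

270 bags


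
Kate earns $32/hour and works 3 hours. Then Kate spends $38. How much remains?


Calculate earnings:
3 x $32 = $96
Subtract spending:
$96 - $38 = $58

$58


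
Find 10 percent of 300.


Convert percentage to decimal:
10% = 0.1
Multiply:
300 x 0.1 = 30

30


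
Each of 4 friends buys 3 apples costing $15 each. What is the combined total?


Cost per person:
3 x $15 = $45
Group total:
4 x $45 = $180

$180


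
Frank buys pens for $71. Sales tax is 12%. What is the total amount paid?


Calculate the tax:
12% of $71 = $8.52
Add tax to price:
$71 + $8.52 = $79.52

$79.52


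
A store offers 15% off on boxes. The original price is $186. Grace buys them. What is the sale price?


Calculate the discount amount:
15% of $186 = $27.90
Subtract from original:
$186 - $27.90 = $158.10

$158.10


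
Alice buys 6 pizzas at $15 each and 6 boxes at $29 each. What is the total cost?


Cost of pizzas:
6 x $15 = $90
Cost of boxes:
6 x $29 = $174
Add both:
$90 + $174 = $264

$264


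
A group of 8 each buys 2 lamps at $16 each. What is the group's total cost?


Cost per person:
2 x $16 = $32
Group total:
8 x $32 = $256

$256


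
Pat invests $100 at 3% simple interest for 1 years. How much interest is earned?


Use the formula I = P x R x T / 100
P x R x T = 100 x 3 x 1 = 300
I = 300 / 100 = $3

$3


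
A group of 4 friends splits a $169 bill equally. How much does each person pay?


Total bill: $169
Number of people: 4
Each pays: $169 / 4 = $42.25

$42.25


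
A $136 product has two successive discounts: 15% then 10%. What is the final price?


First discount:
15% of $136 = $20.40
Price after first discount:
$136 - $20.40 = $115.60
Second discount:
10% of $115.60 = $11.56
Final price:
$115.60 - $11.56 = $104.04

$104.04


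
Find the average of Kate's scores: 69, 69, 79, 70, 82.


Add the scores:
69 + 69 + 79 + 70 + 82 = 369
Divide by the number of tests:
369 / 5 = 73.8

73.8


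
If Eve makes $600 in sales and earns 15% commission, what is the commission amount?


Convert rate to decimal:
15% = 0.15
Multiply by sales:
$600 x 0.15 = $90

$90


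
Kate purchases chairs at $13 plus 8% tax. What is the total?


Calculate the tax:
8% of $13 = $1.04
Add tax to price:
$13 + $1.04 = $14.04

$14.04


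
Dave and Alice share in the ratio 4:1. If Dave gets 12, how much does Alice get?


Find the multiplier:
12 / 4 = 3
Apply to Alice's share:
1 x 3 = 3

3


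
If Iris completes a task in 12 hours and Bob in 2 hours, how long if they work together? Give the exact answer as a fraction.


Iris's rate: 1/12 of the job per hour
Bob's rate: 1/2 of the job per hour
Combined rate: 1/12 + 1/2 = 7/12 per hour
Time = 1 / (7/12) = 12/7 hours (≈ 1.71 hours)

12/7 hours


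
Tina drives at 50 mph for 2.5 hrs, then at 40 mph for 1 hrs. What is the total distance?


Leg 1 distance:
50 x 2.5 = 125 miles
Leg 2 distance:
40 x 1 = 40 miles
Total distance:
125 + 40 = 165 miles

165 miles


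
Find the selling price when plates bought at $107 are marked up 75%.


Calculate the markup amount:
75% of $107 = $80.25
Add to cost:
$107 + $80.25 = $187.25

$187.25


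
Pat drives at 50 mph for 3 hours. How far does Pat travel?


Use the formula: distance = speed x time
Speed = 50 mph, Time = 3 hours
50 x 3 = 150 miles

150 miles


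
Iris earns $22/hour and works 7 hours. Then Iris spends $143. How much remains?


Calculate earnings:
7 x $22 = $154
Subtract spending:
$154 - $143 = $11

$11


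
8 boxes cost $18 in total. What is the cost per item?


Total cost: $18
Number of items: 8
Unit price: $18 / 8 = $2.25

$2.25


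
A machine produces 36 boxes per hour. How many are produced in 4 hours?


Production rate: 36 boxes per hour
Time: 4 hours
Total: 36 x 4 = 144 boxes

144 boxes


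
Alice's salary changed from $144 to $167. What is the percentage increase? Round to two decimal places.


Find the absolute change:
|167 - 144| = 23
Divide by original and multiply by 100:
23 / 144 x 100 = 15.9722...% ≈ 15.97%

15.97%


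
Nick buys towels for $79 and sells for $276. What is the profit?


Selling price = $276
Cost price = $79
Profit = selling price - cost price:
Profit = $276 - $79 = $197

$197


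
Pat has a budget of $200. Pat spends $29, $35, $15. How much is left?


Add up expenses:
$29 + $35 + $15 = $79
Subtract from budget:
$200 - $79 = $121

$121


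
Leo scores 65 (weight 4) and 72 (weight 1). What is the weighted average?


Weighted sum:
4 x 65 + 1 x 72 = 332
Total weight:
4 + 1 = 5
Weighted average:
332 / 5 = 66.4

66.4


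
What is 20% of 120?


Convert percentage to decimal:
20% = 0.2
Multiply:
120 x 0.2 = 24

24


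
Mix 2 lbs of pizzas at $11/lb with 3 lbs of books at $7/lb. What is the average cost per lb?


Cost of pizzas:
2 x $11 = $22
Cost of books:
3 x $7 = $21
Total cost: $22 + $21 = $43
Total weight: 5 lbs
Average: $43 / 5 = $8.60/lb

$8.60/lb


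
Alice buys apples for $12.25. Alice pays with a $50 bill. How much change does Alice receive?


Start with the amount paid:
$50
Subtract the price:
$50 - $12.25 = $37.75

$37.75


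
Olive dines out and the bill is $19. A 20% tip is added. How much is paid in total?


Calculate the tip:
20% of $19 = $3.80
Add tip to meal cost:
$19 + $3.80 = $22.80

$22.80


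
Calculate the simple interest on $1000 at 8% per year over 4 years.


Use the formula I = P x R x T / 100
P x R x T = 1000 x 8 x 4 = 32000
I = 32000 / 100 = $320

$320


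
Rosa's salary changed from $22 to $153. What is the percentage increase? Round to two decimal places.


Find the absolute change:
|153 - 22| = 131
Divide by original and multiply by 100:
131 / 22 x 100 = 595.4545...% ≈ 595.45%

595.45%


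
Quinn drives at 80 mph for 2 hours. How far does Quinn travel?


Use the formula: distance = speed x time
Speed = 80 mph, Time = 2 hours
80 x 2 = 160 miles

160 miles


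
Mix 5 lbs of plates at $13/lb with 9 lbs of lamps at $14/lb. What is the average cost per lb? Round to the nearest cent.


Cost of plates:
5 x $13 = $65
Cost of lamps:
9 x $14 = $126
Total cost: $65 + $126 = $191
Total weight: 14 lbs
Average: $191 / 14 = $13.6428... ≈ $13.64/lb

$13.64/lb


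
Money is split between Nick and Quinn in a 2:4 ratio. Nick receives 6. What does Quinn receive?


Find the multiplier:
6 / 2 = 3
Apply to Quinn's share:
4 x 3 = 12

12


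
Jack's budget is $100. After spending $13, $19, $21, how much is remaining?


Add up expenses:
$13 + $19 + $21 = $53
Subtract from budget:
$100 - $53 = $47

$47


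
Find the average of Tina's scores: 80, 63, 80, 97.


Add the scores:
80 + 63 + 80 + 97 = 320
Divide by the number of tests:
320 / 4 = 80

80


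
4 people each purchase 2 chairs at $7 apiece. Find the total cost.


Cost per person:
2 x $7 = $14
Group total:
4 x $14 = $56

$56


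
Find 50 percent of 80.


Convert percentage to decimal:
50% = 0.5
Multiply:
80 x 0.5 = 40

40


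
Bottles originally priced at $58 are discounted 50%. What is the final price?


Calculate the discount amount:
50% of $58 = $29
Subtract from original:
$58 - $29 = $29

$29


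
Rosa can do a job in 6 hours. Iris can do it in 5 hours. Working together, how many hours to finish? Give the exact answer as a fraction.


Rosa's rate: 1/6 of the job per hour
Iris's rate: 1/5 of the job per hour
Combined rate: 1/6 + 1/5 = 11/30 per hour
Time = 1 / (11/30) = 30/11 hours (≈ 2.73 hours)

30/11 hours


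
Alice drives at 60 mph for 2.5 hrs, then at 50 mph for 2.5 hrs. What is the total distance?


Leg 1 distance:
60 x 2.5 = 150 miles
Leg 2 distance:
50 x 2.5 = 125 miles
Total distance:
150 + 125 = 275 miles

275 miles


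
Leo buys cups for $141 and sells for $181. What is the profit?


Selling price = $181
Cost price = $141
Profit = selling price - cost price:
Profit = $181 - $141 = $40

$40


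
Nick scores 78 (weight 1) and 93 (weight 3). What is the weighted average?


Weighted sum:
1 x 78 + 3 x 93 = 357
Total weight:
1 + 3 = 4
Weighted average:
357 / 4 = 89.25

89.25


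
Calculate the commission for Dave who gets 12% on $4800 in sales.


Convert rate to decimal:
12% = 0.12
Multiply by sales:
$4800 x 0.12 = $576

$576


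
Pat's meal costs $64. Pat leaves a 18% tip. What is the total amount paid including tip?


Calculate the tip:
18% of $64 = $11.52
Add tip to meal cost:
$64 + $11.52 = $75.52

$75.52


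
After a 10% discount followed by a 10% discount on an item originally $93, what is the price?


First discount:
10% of $93 = $9.30
Price after first discount:
$93 - $9.30 = $83.70
Second discount:
10% of $83.70 = $8.37
Final price:
$83.70 - $8.37 = $75.33

$75.33


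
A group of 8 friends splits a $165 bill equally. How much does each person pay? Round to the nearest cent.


Total bill: $165
Number of people: 8
Each pays: $165 / 8 = $20.625 ≈ $20.63

$20.63


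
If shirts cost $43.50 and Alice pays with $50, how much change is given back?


Start with the amount paid:
$50
Subtract the price:
$50 - $43.50 = $6.50

$6.50


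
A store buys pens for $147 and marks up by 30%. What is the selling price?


Calculate the markup amount:
30% of $147 = $44.10
Add to cost:
$147 + $44.10 = $191.10

$191.10


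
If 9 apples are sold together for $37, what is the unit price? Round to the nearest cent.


Total cost: $37
Number of items: 9
Unit price: $37 / 9 = $4.1111... ≈ $4.11

$4.11


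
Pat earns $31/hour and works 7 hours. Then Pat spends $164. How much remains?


Calculate earnings:
7 x $31 = $217
Subtract spending:
$217 - $164 = $53

$53


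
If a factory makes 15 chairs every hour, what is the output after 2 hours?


Production rate: 15 chairs per hour
Time: 2 hours
Total: 15 x 2 = 30 chairs

30 chairs


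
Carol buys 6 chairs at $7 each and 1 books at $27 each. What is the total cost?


Cost of chairs:
6 x $7 = $42
Cost of books:
1 x $27 = $27
Add both:
$42 + $27 = $69

$69


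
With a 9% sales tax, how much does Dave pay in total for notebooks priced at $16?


Calculate the tax:
9% of $16 = $1.44
Add tax to price:
$16 + $1.44 = $17.44

$17.44


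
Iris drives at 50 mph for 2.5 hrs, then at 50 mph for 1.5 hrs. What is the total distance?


Leg 1 distance:
50 x 2.5 = 125 miles
Leg 2 distance:
50 x 1.5 = 75 miles
Total distance:
125 + 75 = 200 miles

200 miles


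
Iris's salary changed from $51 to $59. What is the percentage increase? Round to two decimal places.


Find the absolute change:
|59 - 51| = 8
Divide by original and multiply by 100:
8 / 51 x 100 = 15.6862...% ≈ 15.69%

15.69%


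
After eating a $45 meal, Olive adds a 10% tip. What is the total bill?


Calculate the tip:
10% of $45 = $4.50
Add tip to meal cost:
$45 + $4.50 = $49.50

$49.50


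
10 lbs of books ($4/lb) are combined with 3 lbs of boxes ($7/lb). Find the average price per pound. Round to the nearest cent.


Cost of books:
10 x $4 = $40
Cost of boxes:
3 x $7 = $21
Total cost: $40 + $21 = $61
Total weight: 13 lbs
Average: $61 / 13 = $4.6923... ≈ $4.69/lb

$4.69/lb


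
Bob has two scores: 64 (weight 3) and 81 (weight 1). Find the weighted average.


Weighted sum:
3 x 64 + 1 x 81 = 273
Total weight:
3 + 1 = 4
Weighted average:
273 / 4 = 68.25

68.25


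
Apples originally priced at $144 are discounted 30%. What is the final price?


Calculate the discount amount:
30% of $144 = $43.20
Subtract from original:
$144 - $43.20 = $100.80

$100.80


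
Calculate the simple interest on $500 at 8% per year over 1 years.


Use the formula I = P x R x T / 100
P x R x T = 500 x 8 x 1 = 4000
I = 4000 / 100 = $40

$40


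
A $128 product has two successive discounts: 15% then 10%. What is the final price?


First discount:
15% of $128 = $19.20
Price after first discount:
$128 - $19.20 = $108.80
Second discount:
10% of $108.80 = $10.88
Final price:
$108.80 - $10.88 = $97.92

$97.92


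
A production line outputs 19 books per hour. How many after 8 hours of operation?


Production rate: 19 books per hour
Time: 8 hours
Total: 19 x 8 = 152 books

152 books


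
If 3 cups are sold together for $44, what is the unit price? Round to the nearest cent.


Total cost: $44
Number of items: 3
Unit price: $44 / 3 = $14.6666... ≈ $14.67

$14.67


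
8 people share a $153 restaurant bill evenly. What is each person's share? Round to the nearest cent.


Total bill: $153
Number of people: 8
Each pays: $153 / 8 = $19.125 ≈ $19.13

$19.13


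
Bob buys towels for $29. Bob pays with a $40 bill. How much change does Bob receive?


Start with the amount paid:
$40
Subtract the price:
$40 - $29 = $11

$11


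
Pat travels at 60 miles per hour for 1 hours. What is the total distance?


Use the formula: distance = speed x time
Speed = 60 mph, Time = 1 hours
60 x 1 = 60 miles

60 miles


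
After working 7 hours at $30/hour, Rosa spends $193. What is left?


Calculate earnings:
7 x $30 = $210
Subtract spending:
$210 - $193 = $17

$17


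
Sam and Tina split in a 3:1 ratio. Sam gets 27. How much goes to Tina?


Find the multiplier:
27 / 3 = 9
Apply to Tina's share:
1 x 9 = 9

9


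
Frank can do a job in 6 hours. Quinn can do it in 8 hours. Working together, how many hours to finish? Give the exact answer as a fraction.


Frank's rate: 1/6 of the job per hour
Quinn's rate: 1/8 of the job per hour
Combined rate: 1/6 + 1/8 = 7/24 per hour
Time = 1 / (7/24) = 24/7 hours (≈ 3.43 hours)

24/7 hours


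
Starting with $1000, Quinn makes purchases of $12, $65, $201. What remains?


Add up expenses:
$12 + $65 + $201 = $278
Subtract from budget:
$1000 - $278 = $722

$722


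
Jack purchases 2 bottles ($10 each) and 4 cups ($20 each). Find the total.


Cost of bottles:
2 x $10 = $20
Cost of cups:
4 x $20 = $80
Add both:
$20 + $80 = $100

$100


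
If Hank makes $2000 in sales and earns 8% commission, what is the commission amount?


Convert rate to decimal:
8% = 0.08
Multiply by sales:
$2000 x 0.08 = $160

$160


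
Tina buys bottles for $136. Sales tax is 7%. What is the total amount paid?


Calculate the tax:
7% of $136 = $9.52
Add tax to price:
$136 + $9.52 = $145.52

$145.52


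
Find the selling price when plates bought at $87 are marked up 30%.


Calculate the markup amount:
30% of $87 = $26.10
Add to cost:
$87 + $26.10 = $113.10

$113.10


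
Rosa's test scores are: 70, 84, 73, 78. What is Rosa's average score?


Add the scores:
70 + 84 + 73 + 78 = 305
Divide by the number of tests:
305 / 4 = 76.25

76.25


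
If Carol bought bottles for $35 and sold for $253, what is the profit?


Selling price = $253
Cost price = $35
Profit = selling price - cost price:
Profit = $253 - $35 = $218

$218


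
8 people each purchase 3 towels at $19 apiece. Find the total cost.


Cost per person:
3 x $19 = $57
Group total:
8 x $57 = $456

$456


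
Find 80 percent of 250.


Convert percentage to decimal:
80% = 0.8
Multiply:
250 x 0.8 = 200

200


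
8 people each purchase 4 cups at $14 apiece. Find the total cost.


Cost per person:
4 x $14 = $56
Group total:
8 x $56 = $448

$448


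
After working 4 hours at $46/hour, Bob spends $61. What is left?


Calculate earnings:
4 x $46 = $184
Subtract spending:
$184 - $61 = $123

$123


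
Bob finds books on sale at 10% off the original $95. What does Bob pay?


Calculate the discount amount:
10% of $95 = $9.50
Subtract from original:
$95 - $9.50 = $85.50

$85.50


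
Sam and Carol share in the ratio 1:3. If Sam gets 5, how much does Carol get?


Find the multiplier:
5 / 1 = 5
Apply to Carol's share:
3 x 5 = 15

15


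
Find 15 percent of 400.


Convert percentage to decimal:
15% = 0.15
Multiply:
400 x 0.15 = 60

60


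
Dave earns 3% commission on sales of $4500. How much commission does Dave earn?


Convert rate to decimal:
3% = 0.03
Multiply by sales:
$4500 x 0.03 = $135

$135


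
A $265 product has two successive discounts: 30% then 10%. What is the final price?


First discount:
30% of $265 = $79.50
Price after first discount:
$265 - $79.50 = $185.50
Second discount:
10% of $185.50 = $18.55
Final price:
$185.50 - $18.55 = $166.95

$166.95


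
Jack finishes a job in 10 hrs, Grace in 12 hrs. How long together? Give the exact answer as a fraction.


Jack's rate: 1/10 of the job per hour
Grace's rate: 1/12 of the job per hour
Combined rate: 1/10 + 1/12 = 11/60 per hour
Time = 1 / (11/60) = 60/11 hours (≈ 5.45 hours)

60/11 hours


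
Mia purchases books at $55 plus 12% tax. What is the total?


Calculate the tax:
12% of $55 = $6.60
Add tax to price:
$55 + $6.60 = $61.60

$61.60


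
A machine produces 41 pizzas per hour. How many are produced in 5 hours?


Production rate: 41 pizzas per hour
Time: 5 hours
Total: 41 x 5 = 205 pizzas

205 pizzas


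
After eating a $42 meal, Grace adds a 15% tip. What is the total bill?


Calculate the tip:
15% of $42 = $6.30
Add tip to meal cost:
$42 + $6.30 = $48.30

$48.30


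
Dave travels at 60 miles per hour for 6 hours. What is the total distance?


Use the formula: distance = speed x time
Speed = 60 mph, Time = 6 hours
60 x 6 = 360 miles

360 miles


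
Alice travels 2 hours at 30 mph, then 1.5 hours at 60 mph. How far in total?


Leg 1 distance:
30 x 2 = 60 miles
Leg 2 distance:
60 x 1.5 = 90 miles
Total distance:
60 + 90 = 150 miles

150 miles


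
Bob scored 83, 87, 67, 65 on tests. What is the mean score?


Add the scores:
83 + 87 + 67 + 65 = 302
Divide by the number of tests:
302 / 4 = 75.5

75.5


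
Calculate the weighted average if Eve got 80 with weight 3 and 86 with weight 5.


Weighted sum:
3 x 80 + 5 x 86 = 670
Total weight:
3 + 5 = 8
Weighted average:
670 / 8 = 83.75

83.75


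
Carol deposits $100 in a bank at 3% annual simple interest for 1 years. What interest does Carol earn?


Use the formula I = P x R x T / 100
P x R x T = 100 x 3 x 1 = 300
I = 300 / 100 = $3

$3


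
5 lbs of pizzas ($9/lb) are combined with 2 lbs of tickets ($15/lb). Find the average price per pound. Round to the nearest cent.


Cost of pizzas:
5 x $9 = $45
Cost of tickets:
2 x $15 = $30
Total cost: $45 + $30 = $75
Total weight: 7 lbs
Average: $75 / 7 = $10.7142... ≈ $10.71/lb

$10.71/lb


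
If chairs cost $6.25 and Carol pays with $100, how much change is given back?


Start with the amount paid:
$100
Subtract the price:
$100 - $6.25 = $93.75

$93.75


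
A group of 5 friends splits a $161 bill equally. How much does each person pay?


Total bill: $161
Number of people: 5
Each pays: $161 / 5 = $32.20

$32.20


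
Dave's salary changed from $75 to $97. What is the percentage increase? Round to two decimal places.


Find the absolute change:
|97 - 75| = 22
Divide by original and multiply by 100:
22 / 75 x 100 = 29.3333...% ≈ 29.33%

29.33%


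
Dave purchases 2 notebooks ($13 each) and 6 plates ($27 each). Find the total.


Cost of notebooks:
2 x $13 = $26
Cost of plates:
6 x $27 = $162
Add both:
$26 + $162 = $188

$188


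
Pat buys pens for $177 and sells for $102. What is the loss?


Selling price = $102
Cost price = $177
Loss = cost price - selling price:
Loss = $177 - $102 = $75

$75


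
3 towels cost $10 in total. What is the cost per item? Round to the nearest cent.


Total cost: $10
Number of items: 3
Unit price: $10 / 3 = $3.3333... ≈ $3.33

$3.33


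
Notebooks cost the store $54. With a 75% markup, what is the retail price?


Calculate the markup amount:
75% of $54 = $40.50
Add to cost:
$54 + $40.50 = $94.50

$94.50


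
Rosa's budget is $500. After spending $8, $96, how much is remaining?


Add up expenses:
$8 + $96 = $104
Subtract from budget:
$500 - $104 = $396

$396


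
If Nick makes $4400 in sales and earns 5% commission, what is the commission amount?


Convert rate to decimal:
5% = 0.05
Multiply by sales:
$4400 x 0.05 = $220

$220


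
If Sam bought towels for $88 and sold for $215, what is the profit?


Selling price = $215
Cost price = $88
Profit = selling price - cost price:
Profit = $215 - $88 = $127

$127


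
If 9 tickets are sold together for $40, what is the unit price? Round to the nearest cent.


Total cost: $40
Number of items: 9
Unit price: $40 / 9 = $4.4444... ≈ $4.44

$4.44


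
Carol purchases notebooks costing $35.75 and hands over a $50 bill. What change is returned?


Start with the amount paid:
$50
Subtract the price:
$50 - $35.75 = $14.25

$14.25


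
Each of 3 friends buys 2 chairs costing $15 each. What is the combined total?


Cost per person:
2 x $15 = $30
Group total:
3 x $30 = $90

$90


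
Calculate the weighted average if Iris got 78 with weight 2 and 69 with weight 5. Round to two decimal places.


Weighted sum:
2 x 78 + 5 x 69 = 501
Total weight:
2 + 5 = 7
Weighted average:
501 / 7 = 71.5714... ≈ 71.57

71.57


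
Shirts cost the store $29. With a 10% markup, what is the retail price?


Calculate the markup amount:
10% of $29 = $2.90
Add to cost:
$29 + $2.90 = $31.90

$31.90


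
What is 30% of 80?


Convert percentage to decimal:
30% = 0.3
Multiply:
80 x 0.3 = 24

24


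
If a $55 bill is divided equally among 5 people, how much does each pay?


Total bill: $55
Number of people: 5
Each pays: $55 / 5 = $11

$11


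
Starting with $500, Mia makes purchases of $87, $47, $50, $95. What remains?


Add up expenses:
$87 + $47 + $50 + $95 = $279
Subtract from budget:
$500 - $279 = $221

$221
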